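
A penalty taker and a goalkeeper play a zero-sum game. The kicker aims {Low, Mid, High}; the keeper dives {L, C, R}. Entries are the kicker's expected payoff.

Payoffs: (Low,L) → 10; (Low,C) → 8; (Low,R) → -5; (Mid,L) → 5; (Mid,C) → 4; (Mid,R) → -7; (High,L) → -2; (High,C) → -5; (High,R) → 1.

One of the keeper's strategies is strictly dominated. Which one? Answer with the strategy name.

C holds the kicker's payoff strictly below L in every row: 8 < 10, 4 < 5, -5 < -2.
So L is strictly dominated for the keeper.

L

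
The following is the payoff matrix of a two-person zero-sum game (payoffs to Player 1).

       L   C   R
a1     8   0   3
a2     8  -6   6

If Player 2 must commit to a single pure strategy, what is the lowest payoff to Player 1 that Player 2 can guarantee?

Column maxima: L → 8, C → 0, R → 6.
The smallest of these is 0.

0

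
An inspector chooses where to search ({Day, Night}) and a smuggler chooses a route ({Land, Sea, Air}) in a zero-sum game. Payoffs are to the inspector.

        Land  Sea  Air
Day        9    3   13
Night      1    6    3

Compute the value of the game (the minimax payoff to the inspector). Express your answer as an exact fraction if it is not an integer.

51/11

Row minima: Day → 3, Night → 1; maximin = 3.
Column maxima: Land → 9, Sea → 6, Air → 13; minimax = 6.
3 ≠ 6, so there is no saddle point; optimal play is mixed.
Air is strictly dominated by Land (it gives the inspector strictly more in every row), so the smuggler never plays it.
On the remaining 2×2 (Day, Night vs Land, Sea):
Let the inspector play Day with probability p. Expected payoff against Land: 9p + 1(1−p) = 8p + 1; against Sea: 3p + 6(1−p) = −3p + 6.
Setting these equal: 8p + 1 = −3p + 6 ⇒ 11p = 5 ⇒ p = 5/11, and the value is (8)·(5/11) + 1 = 51/11.
For the smuggler: with q = P(Land), equating Day's and Night's payoffs gives 6q + 3 = −5q + 6 ⇒ q = 3/11.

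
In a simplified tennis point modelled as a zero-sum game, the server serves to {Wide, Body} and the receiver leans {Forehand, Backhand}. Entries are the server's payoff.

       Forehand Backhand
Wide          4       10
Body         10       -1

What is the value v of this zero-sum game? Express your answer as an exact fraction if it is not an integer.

104/17

Row minima: Wide → 4, Body → -1; maximin = 4.
Column maxima: Forehand → 10, Backhand → 10; minimax = 10.
4 ≠ 10, so there is no saddle point; optimal play is mixed.
Let the server play Wide with probability p. Expected payoff against Forehand: 4p + 10(1−p) = −6p + 10; against Backhand: 10p + (-1)(1−p) = 11p − 1.
Setting these equal: −6p + 10 = 11p − 1 ⇒ −17p = -11 ⇒ p = 11/17, and the value is (-6)·(11/17) + 10 = 104/17.
For the receiver: with q = P(Forehand), equating Wide's and Body's payoffs gives −6q + 10 = 11q − 1 ⇒ q = 11/17.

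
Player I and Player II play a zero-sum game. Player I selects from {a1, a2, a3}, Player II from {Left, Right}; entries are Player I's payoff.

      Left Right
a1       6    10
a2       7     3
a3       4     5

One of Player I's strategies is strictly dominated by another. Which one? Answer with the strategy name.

a1 gives a strictly higher payoff than a3 against every column: 6 > 4, 10 > 5.
So a3 is strictly dominated and Player I never plays it.

a3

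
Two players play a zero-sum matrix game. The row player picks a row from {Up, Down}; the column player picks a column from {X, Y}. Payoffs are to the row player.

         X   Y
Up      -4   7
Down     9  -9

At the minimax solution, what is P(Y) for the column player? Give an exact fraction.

13/29

Row minima: Up → -4, Down → -9; maximin = -4.
Column maxima: X → 9, Y → 7; minimax = 7.
-4 ≠ 7, so there is no saddle point; optimal play is mixed.
Let the row player play Up with probability p. Expected payoff against X: (-4)p + 9(1−p) = −13p + 9; against Y: 7p + (-9)(1−p) = 16p − 9.
Setting these equal: −13p + 9 = 16p − 9 ⇒ −29p = -18 ⇒ p = 18/29, and the value is (-13)·(18/29) + 9 = 27/29.
For the column player: with q = P(X), equating Up's and Down's payoffs gives −11q + 7 = 18q − 9 ⇒ q = 16/29.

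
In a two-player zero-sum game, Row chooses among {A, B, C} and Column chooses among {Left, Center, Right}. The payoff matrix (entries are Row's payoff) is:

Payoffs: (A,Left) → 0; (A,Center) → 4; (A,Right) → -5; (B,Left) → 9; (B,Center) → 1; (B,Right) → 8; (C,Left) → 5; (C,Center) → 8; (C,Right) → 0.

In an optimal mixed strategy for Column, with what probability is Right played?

Row minima: A → -5, B → 1, C → 0; maximin = 1.
Column maxima: Left → 9, Center → 8, Right → 8; minimax = 8.
1 ≠ 8, so there is no saddle point; optimal play is mixed.
A is strictly dominated by C, so Row never plays it.
Left is strictly dominated by Right (it gives Row strictly more in every row), so Column never plays it.
On the remaining 2×2 (B, C vs Center, Right):
Let Row play B with probability p. Expected payoff against Center: 1p + 8(1−p) = −7p + 8; against Right: 8p + 0(1−p) = 8p.
Setting these equal: −7p + 8 = 8p ⇒ −15p = -8 ⇒ p = 8/15, and the value is (-7)·(8/15) + 8 = 64/15.
For Column: with q = P(Center), equating B's and C's payoffs gives −7q + 8 = 8q ⇒ q = 8/15.

7/15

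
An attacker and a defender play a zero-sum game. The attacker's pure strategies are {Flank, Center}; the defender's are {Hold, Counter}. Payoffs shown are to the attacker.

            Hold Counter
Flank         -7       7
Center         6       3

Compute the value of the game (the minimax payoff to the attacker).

63/17

Row minima: Flank → -7, Center → 3; maximin = 3.
Column maxima: Hold → 6, Counter → 7; minimax = 6.
3 ≠ 6, so there is no saddle point; optimal play is mixed.
Let the attacker play Flank with probability p. Expected payoff against Hold: (-7)p + 6(1−p) = −13p + 6; against Counter: 7p + 3(1−p) = 4p + 3.
Setting these equal: −13p + 6 = 4p + 3 ⇒ −17p = -3 ⇒ p = 3/17, and the value is (-13)·(3/17) + 6 = 63/17.
For the defender: with q = P(Hold), equating Flank's and Center's payoffs gives −14q + 7 = 3q + 3 ⇒ q = 4/17.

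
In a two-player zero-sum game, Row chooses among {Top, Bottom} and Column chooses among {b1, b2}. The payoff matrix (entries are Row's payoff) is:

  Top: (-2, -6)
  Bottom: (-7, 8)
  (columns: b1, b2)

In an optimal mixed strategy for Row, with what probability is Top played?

Row minima: Top → -6, Bottom → -7; maximin = -6.
Column maxima: b1 → -2, b2 → 8; minimax = -2.
-6 ≠ -2, so there is no saddle point; optimal play is mixed.
Let Row play Top with probability p. Expected payoff against b1: (-2)p + (-7)(1−p) = 5p − 7; against b2: (-6)p + 8(1−p) = −14p + 8.
Setting these equal: 5p − 7 = −14p + 8 ⇒ 19p = 15 ⇒ p = 15/19, and the value is (5)·(15/19) − 7 = -58/19.
For Column: with q = P(b1), equating Top's and Bottom's payoffs gives 4q − 6 = −15q + 8 ⇒ q = 14/19.

15/19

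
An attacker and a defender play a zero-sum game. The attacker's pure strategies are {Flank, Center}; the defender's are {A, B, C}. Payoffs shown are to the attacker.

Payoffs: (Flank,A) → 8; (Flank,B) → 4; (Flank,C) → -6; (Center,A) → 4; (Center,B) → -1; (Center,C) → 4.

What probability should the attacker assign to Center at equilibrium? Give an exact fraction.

2/3

Row minima: Flank → -6, Center → -1; maximin = -1.
Column maxima: A → 8, B → 4, C → 4; minimax = 4.
-1 ≠ 4, so there is no saddle point; optimal play is mixed.
A is strictly dominated by B (it gives the attacker strictly more in every row), so the defender never plays it.
On the remaining 2×2 (Flank, Center vs B, C):
Let the attacker play Flank with probability p. Expected payoff against B: 4p + (-1)(1−p) = 5p − 1; against C: (-6)p + 4(1−p) = −10p + 4.
Setting these equal: 5p − 1 = −10p + 4 ⇒ 15p = 5 ⇒ p = 1/3, and the value is (5)·(1/3) − 1 = 2/3.
For the defender: with q = P(B), equating Flank's and Center's payoffs gives 10q − 6 = −5q + 4 ⇒ q = 2/3.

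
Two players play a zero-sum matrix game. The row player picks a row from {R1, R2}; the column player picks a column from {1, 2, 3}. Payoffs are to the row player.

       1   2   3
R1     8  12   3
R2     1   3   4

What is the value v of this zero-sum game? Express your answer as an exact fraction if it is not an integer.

Row minima: R1 → 3, R2 → 1; maximin = 3.
Column maxima: 1 → 8, 2 → 12, 3 → 4; minimax = 4.
3 ≠ 4, so there is no saddle point; optimal play is mixed.
2 is strictly dominated by 1 (it gives the row player strictly more in every row), so the column player never plays it.
On the remaining 2×2 (R1, R2 vs 1, 3):
Let the row player play R1 with probability p. Expected payoff against 1: 8p + 1(1−p) = 7p + 1; against 3: 3p + 4(1−p) = −p + 4.
Setting these equal: 7p + 1 = −p + 4 ⇒ 8p = 3 ⇒ p = 3/8, and the value is (7)·(3/8) + 1 = 29/8.
For the column player: with q = P(1), equating R1's and R2's payoffs gives 5q + 3 = −3q + 4 ⇒ q = 1/8.

29/8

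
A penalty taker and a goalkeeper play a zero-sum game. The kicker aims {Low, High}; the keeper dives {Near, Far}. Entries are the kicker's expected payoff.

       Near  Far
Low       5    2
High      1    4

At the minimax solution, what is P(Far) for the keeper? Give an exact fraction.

Row minima: Low → 2, High → 1; maximin = 2.
Column maxima: Near → 5, Far → 4; minimax = 4.
2 ≠ 4, so there is no saddle point; optimal play is mixed.
Let the kicker play Low with probability p. Expected payoff against Near: 5p + 1(1−p) = 4p + 1; against Far: 2p + 4(1−p) = −2p + 4.
Setting these equal: 4p + 1 = −2p + 4 ⇒ 6p = 3 ⇒ p = 1/2, and the value is (4)·(1/2) + 1 = 3.
For the keeper: with q = P(Near), equating Low's and High's payoffs gives 3q + 2 = −3q + 4 ⇒ q = 1/3.

2/3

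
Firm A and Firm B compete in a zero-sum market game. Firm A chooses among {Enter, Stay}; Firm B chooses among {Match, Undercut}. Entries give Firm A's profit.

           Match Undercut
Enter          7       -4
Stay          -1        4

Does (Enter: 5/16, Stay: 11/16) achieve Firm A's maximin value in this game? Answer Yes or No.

Against Match this mix gives (5/16)·7 + (11/16)·(-1) = 3/2.
Against Undercut this mix gives (5/16)·(-4) + (11/16)·4 = 3/2.
All of Firm B's active replies (Match, Undercut) yield 3/2, and no column does worse for Firm A. The mix makes Firm B indifferent and guarantees 3/2, so it is optimal.

Yes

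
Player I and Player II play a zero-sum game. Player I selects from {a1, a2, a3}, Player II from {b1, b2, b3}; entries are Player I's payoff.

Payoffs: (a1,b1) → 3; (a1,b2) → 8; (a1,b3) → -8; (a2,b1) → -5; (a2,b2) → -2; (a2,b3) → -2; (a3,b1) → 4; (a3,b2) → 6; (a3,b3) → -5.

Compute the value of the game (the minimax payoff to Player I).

Row minima: a1 → -8, a2 → -5, a3 → -5; maximin = -5.
Column maxima: b1 → 4, b2 → 8, b3 → -2; minimax = -2.
-5 ≠ -2, so there is no saddle point; optimal play is mixed.
b2 is strictly dominated by b1 (it gives Player I strictly more in every row), so Player II never plays it.
With b2 eliminated, a1 is strictly dominated by a3 (a3 gives Player I strictly more in every remaining column), so Player I never plays it.
On the remaining 2×2 (a2, a3 vs b1, b3):
Let Player I play a2 with probability p. Expected payoff against b1: (-5)p + 4(1−p) = −9p + 4; against b3: (-2)p + (-5)(1−p) = 3p − 5.
Setting these equal: −9p + 4 = 3p − 5 ⇒ −12p = -9 ⇒ p = 3/4, and the value is (-9)·(3/4) + 4 = -11/4.
For Player II: with q = P(b1), equating a2's and a3's payoffs gives −3q − 2 = 9q − 5 ⇒ q = 1/4.

-11/4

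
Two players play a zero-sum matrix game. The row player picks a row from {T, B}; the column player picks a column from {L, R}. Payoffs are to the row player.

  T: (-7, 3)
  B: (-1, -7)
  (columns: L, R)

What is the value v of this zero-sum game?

-13/4

Row minima: T → -7, B → -7; maximin = -7.
Column maxima: L → -1, R → 3; minimax = -1.
-7 ≠ -1, so there is no saddle point; optimal play is mixed.
Let the row player play T with probability p. Expected payoff against L: (-7)p + (-1)(1−p) = −6p − 1; against R: 3p + (-7)(1−p) = 10p − 7.
Setting these equal: −6p − 1 = 10p − 7 ⇒ −16p = -6 ⇒ p = 3/8, and the value is (-6)·(3/8) − 1 = -13/4.
For the column player: with q = P(L), equating T's and B's payoffs gives −10q + 3 = 6q − 7 ⇒ q = 5/8.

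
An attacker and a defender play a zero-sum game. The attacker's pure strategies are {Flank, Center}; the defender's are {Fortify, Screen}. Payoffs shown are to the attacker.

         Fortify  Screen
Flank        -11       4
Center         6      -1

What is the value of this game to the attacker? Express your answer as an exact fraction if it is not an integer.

13/22

Row minima: Flank → -11, Center → -1; maximin = -1.
Column maxima: Fortify → 6, Screen → 4; minimax = 4.
-1 ≠ 4, so there is no saddle point; optimal play is mixed.
Let the attacker play Flank with probability p. Expected payoff against Fortify: (-11)p + 6(1−p) = −17p + 6; against Screen: 4p + (-1)(1−p) = 5p − 1.
Setting these equal: −17p + 6 = 5p − 1 ⇒ −22p = -7 ⇒ p = 7/22, and the value is (-17)·(7/22) + 6 = 13/22.
For the defender: with q = P(Fortify), equating Flank's and Center's payoffs gives −15q + 4 = 7q − 1 ⇒ q = 5/22.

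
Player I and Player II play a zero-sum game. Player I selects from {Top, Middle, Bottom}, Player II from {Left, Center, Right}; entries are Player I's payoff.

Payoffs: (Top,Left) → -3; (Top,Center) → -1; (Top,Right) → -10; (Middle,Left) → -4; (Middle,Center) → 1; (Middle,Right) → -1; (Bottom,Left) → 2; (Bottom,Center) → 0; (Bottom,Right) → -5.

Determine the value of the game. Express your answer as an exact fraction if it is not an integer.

Row minima: Top → -10, Middle → -4, Bottom → -5; maximin = -4.
Column maxima: Left → 2, Center → 1, Right → -1; minimax = -1.
-4 ≠ -1, so there is no saddle point; optimal play is mixed.
Top is strictly dominated by Bottom, so Player I never plays it.
Center is strictly dominated by Right (it gives Player I strictly more in every row), so Player II never plays it.
On the remaining 2×2 (Middle, Bottom vs Left, Right):
Let Player I play Middle with probability p. Expected payoff against Left: (-4)p + 2(1−p) = −6p + 2; against Right: (-1)p + (-5)(1−p) = 4p − 5.
Setting these equal: −6p + 2 = 4p − 5 ⇒ −10p = -7 ⇒ p = 7/10, and the value is (-6)·(7/10) + 2 = -11/5.
For Player II: with q = P(Left), equating Middle's and Bottom's payoffs gives −3q − 1 = 7q − 5 ⇒ q = 2/5.

-11/5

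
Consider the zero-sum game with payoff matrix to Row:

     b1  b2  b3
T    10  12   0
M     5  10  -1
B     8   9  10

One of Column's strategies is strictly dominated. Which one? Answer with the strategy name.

b2

b1 holds Row's payoff strictly below b2 in every row: 10 < 12, 5 < 10, 8 < 9.
So b2 is strictly dominated for Column.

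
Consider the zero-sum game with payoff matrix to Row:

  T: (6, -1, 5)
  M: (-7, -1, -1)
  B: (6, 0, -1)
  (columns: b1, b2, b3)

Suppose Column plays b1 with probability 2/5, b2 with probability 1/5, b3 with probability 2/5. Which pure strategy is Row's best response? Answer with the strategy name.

Expected payoff of T: (2/5)·6 + (1/5)·(-1) + (2/5)·5 = 21/5.
Expected payoff of M: (2/5)·(-7) + (1/5)·(-1) + (2/5)·(-1) = -17/5.
Expected payoff of B: (2/5)·6 + (1/5)·0 + (2/5)·(-1) = 2.
The largest is 21/5, so Row's best response is T.

T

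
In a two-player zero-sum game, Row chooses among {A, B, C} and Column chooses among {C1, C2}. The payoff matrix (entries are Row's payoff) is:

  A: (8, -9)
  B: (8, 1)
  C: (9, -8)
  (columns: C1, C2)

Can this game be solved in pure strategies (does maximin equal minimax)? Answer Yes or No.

Yes

Row minima: A → -9, B → 1, C → -8; maximin = 1.
Column maxima: C1 → 9, C2 → 1; minimax = 1.
maximin = minimax = 1, so a saddle point exists.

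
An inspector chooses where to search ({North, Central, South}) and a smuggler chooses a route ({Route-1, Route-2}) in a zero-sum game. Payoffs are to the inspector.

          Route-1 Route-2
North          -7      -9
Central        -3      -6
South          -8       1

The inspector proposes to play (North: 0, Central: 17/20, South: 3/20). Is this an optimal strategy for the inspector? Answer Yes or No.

Against Route-1 this mix gives (17/20)·(-3) + (3/20)·(-8) = -15/4.
Against Route-2 this mix gives (17/20)·(-6) + (3/20)·1 = -99/20.
The smuggler will play Route-2, holding the inspector to -99/20. Shifting weight toward the row that does better against Route-2 would raise this floor (the equalizing mix achieves -17/4 against both Route-2 and Route-1), so the proposed strategy is not optimal.

No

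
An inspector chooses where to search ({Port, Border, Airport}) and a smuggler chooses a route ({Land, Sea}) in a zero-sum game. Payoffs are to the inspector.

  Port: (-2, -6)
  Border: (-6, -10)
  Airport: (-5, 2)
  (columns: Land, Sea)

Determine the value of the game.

-34/11

Row minima: Port → -6, Border → -10, Airport → -5; maximin = -5.
Column maxima: Land → -2, Sea → 2; minimax = -2.
-5 ≠ -2, so there is no saddle point; optimal play is mixed.
Border is strictly dominated by Port, so the inspector never plays it.
On the remaining 2×2 (Port, Airport vs Land, Sea):
Let the inspector play Port with probability p. Expected payoff against Land: (-2)p + (-5)(1−p) = 3p − 5; against Sea: (-6)p + 2(1−p) = −8p + 2.
Setting these equal: 3p − 5 = −8p + 2 ⇒ 11p = 7 ⇒ p = 7/11, and the value is (3)·(7/11) − 5 = -34/11.
For the smuggler: with q = P(Land), equating Port's and Airport's payoffs gives 4q − 6 = −7q + 2 ⇒ q = 8/11.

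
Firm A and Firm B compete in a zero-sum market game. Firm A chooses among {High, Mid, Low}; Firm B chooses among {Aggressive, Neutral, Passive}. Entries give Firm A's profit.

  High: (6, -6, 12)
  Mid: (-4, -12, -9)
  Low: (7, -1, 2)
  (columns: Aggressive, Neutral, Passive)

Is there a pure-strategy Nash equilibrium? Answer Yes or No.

Yes

Row minima: High → -6, Mid → -12, Low → -1; maximin = -1.
Column maxima: Aggressive → 7, Neutral → -1, Passive → 12; minimax = -1.
maximin = minimax = -1, so a saddle point exists.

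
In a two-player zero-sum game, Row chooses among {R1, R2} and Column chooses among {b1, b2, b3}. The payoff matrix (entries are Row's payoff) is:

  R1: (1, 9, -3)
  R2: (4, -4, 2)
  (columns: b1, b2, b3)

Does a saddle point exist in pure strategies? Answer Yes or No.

No

Row minima: R1 → -3, R2 → -4; maximin = -3.
Column maxima: b1 → 4, b2 → 9, b3 → 2; minimax = 2.
-3 ≠ 2, so no pure-strategy equilibrium exists.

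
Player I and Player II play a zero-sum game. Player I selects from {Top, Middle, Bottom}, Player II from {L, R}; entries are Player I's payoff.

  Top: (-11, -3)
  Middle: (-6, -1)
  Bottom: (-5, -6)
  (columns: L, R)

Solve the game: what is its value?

-31/6

Row minima: Top → -11, Middle → -6, Bottom → -6; maximin = -6.
Column maxima: L → -5, R → -1; minimax = -5.
-6 ≠ -5, so there is no saddle point; optimal play is mixed.
Top is strictly dominated by Middle, so Player I never plays it.
On the remaining 2×2 (Middle, Bottom vs L, R):
Let Player I play Middle with probability p. Expected payoff against L: (-6)p + (-5)(1−p) = −p − 5; against R: (-1)p + (-6)(1−p) = 5p − 6.
Setting these equal: −p − 5 = 5p − 6 ⇒ −6p = -1 ⇒ p = 1/6, and the value is (-1)·(1/6) − 5 = -31/6.
For Player II: with q = P(L), equating Middle's and Bottom's payoffs gives −5q − 1 = q − 6 ⇒ q = 5/6.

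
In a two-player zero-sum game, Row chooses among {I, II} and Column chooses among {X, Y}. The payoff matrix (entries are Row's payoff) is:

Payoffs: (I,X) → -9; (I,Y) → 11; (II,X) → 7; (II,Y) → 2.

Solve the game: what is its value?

19/5

Row minima: I → -9, II → 2; maximin = 2.
Column maxima: X → 7, Y → 11; minimax = 7.
2 ≠ 7, so there is no saddle point; optimal play is mixed.
Let Row play I with probability p. Expected payoff against X: (-9)p + 7(1−p) = −16p + 7; against Y: 11p + 2(1−p) = 9p + 2.
Setting these equal: −16p + 7 = 9p + 2 ⇒ −25p = -5 ⇒ p = 1/5, and the value is (-16)·(1/5) + 7 = 19/5.
For Column: with q = P(X), equating I's and II's payoffs gives −20q + 11 = 5q + 2 ⇒ q = 9/25.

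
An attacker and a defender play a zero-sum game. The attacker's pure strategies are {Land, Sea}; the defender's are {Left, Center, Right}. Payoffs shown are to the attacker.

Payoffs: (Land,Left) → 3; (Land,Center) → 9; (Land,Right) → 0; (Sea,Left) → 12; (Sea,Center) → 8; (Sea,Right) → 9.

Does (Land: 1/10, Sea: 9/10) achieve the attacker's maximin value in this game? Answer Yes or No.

Against Left this mix gives (1/10)·3 + (9/10)·12 = 111/10.
Against Center this mix gives (1/10)·9 + (9/10)·8 = 81/10.
Against Right this mix gives (1/10)·0 + (9/10)·9 = 81/10.
All of the defender's active replies (Center, Right) yield 81/10, and no column does worse for the attacker. The mix makes the defender indifferent and guarantees 81/10, so it is optimal.

Yes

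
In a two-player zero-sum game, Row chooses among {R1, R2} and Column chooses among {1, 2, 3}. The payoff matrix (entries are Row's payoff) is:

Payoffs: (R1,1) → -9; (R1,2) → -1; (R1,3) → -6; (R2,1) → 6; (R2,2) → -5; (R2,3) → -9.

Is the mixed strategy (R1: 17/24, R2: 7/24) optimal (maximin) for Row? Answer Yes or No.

Against 1 this mix gives (17/24)·(-9) + (7/24)·6 = -37/8.
Against 2 this mix gives (17/24)·(-1) + (7/24)·(-5) = -13/6.
Against 3 this mix gives (17/24)·(-6) + (7/24)·(-9) = -55/8.
Column will play 3, holding Row to -55/8. Shifting weight toward the row that does better against 3 would raise this floor (the equalizing mix achieves -13/2 against both 3 and 1), so the proposed strategy is not optimal.

No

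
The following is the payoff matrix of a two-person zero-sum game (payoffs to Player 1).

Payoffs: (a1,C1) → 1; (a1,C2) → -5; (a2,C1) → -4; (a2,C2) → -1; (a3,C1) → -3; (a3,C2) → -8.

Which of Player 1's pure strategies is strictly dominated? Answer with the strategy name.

a3

a1 gives a strictly higher payoff than a3 against every column: 1 > -3, -5 > -8.
So a3 is strictly dominated and Player 1 never plays it.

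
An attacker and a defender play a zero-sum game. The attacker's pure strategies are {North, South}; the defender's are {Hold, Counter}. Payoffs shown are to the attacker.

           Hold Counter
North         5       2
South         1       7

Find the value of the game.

Row minima: North → 2, South → 1; maximin = 2.
Column maxima: Hold → 5, Counter → 7; minimax = 5.
2 ≠ 5, so there is no saddle point; optimal play is mixed.
Let the attacker play North with probability p. Expected payoff against Hold: 5p + 1(1−p) = 4p + 1; against Counter: 2p + 7(1−p) = −5p + 7.
Setting these equal: 4p + 1 = −5p + 7 ⇒ 9p = 6 ⇒ p = 2/3, and the value is (4)·(2/3) + 1 = 11/3.
For the defender: with q = P(Hold), equating North's and South's payoffs gives 3q + 2 = −6q + 7 ⇒ q = 5/9.

11/3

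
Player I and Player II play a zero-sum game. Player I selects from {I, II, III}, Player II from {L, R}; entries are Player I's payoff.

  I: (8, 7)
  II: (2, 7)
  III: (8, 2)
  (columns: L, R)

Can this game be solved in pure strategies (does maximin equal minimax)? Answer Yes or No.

Yes

Row minima: I → 7, II → 2, III → 2; maximin = 7.
Column maxima: L → 8, R → 7; minimax = 7.
maximin = minimax = 7, so a saddle point exists.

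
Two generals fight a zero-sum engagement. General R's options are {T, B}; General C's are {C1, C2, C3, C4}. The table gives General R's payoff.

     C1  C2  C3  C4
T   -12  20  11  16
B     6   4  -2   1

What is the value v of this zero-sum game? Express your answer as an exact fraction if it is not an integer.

42/31

Row minima: T → -12, B → -2; maximin = -2.
Column maxima: C1 → 6, C2 → 20, C3 → 11, C4 → 16; minimax = 6.
-2 ≠ 6, so there is no saddle point; optimal play is mixed.
C2 is strictly dominated by C3 (it gives General R strictly more in every row), so General C never plays it.
C4 is strictly dominated by C3 (it gives General R strictly more in every row), so General C never plays it.
On the remaining 2×2 (T, B vs C1, C3):
Let General R play T with probability p. Expected payoff against C1: (-12)p + 6(1−p) = −18p + 6; against C3: 11p + (-2)(1−p) = 13p − 2.
Setting these equal: −18p + 6 = 13p − 2 ⇒ −31p = -8 ⇒ p = 8/31, and the value is (-18)·(8/31) + 6 = 42/31.
For General C: with q = P(C1), equating T's and B's payoffs gives −23q + 11 = 8q − 2 ⇒ q = 13/31.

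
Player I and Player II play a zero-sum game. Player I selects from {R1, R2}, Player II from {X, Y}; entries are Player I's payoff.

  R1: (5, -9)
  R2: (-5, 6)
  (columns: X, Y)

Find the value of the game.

-3/5

Row minima: R1 → -9, R2 → -5; maximin = -5.
Column maxima: X → 5, Y → 6; minimax = 5.
-5 ≠ 5, so there is no saddle point; optimal play is mixed.
Let Player I play R1 with probability p. Expected payoff against X: 5p + (-5)(1−p) = 10p − 5; against Y: (-9)p + 6(1−p) = −15p + 6.
Setting these equal: 10p − 5 = −15p + 6 ⇒ 25p = 11 ⇒ p = 11/25, and the value is (10)·(11/25) − 5 = -3/5.
For Player II: with q = P(X), equating R1's and R2's payoffs gives 14q − 9 = −11q + 6 ⇒ q = 3/5.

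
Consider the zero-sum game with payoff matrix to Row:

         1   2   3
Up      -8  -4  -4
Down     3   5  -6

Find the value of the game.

Row minima: Up → -8, Down → -6; maximin = -6.
Column maxima: 1 → 3, 2 → 5, 3 → -4; minimax = -4.
-6 ≠ -4, so there is no saddle point; optimal play is mixed.
2 is strictly dominated by 1 (it gives Row strictly more in every row), so Column never plays it.
On the remaining 2×2 (Up, Down vs 1, 3):
Let Row play Up with probability p. Expected payoff against 1: (-8)p + 3(1−p) = −11p + 3; against 3: (-4)p + (-6)(1−p) = 2p − 6.
Setting these equal: −11p + 3 = 2p − 6 ⇒ −13p = -9 ⇒ p = 9/13, and the value is (-11)·(9/13) + 3 = -60/13.
For Column: with q = P(1), equating Up's and Down's payoffs gives −4q − 4 = 9q − 6 ⇒ q = 2/13.

-60/13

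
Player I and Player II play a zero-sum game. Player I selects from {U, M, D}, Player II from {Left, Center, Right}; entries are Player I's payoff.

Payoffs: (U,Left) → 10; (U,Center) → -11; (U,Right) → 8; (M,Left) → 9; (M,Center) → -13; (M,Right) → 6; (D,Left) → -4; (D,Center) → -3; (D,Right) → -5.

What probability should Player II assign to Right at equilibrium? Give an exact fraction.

Row minima: U → -11, M → -13, D → -5; maximin = -5.
Column maxima: Left → 10, Center → -3, Right → 8; minimax = -3.
-5 ≠ -3, so there is no saddle point; optimal play is mixed.
M is strictly dominated by U, so Player I never plays it.
Left is strictly dominated by Right (it gives Player I strictly more in every row), so Player II never plays it.
On the remaining 2×2 (U, D vs Center, Right):
Let Player I play U with probability p. Expected payoff against Center: (-11)p + (-3)(1−p) = −8p − 3; against Right: 8p + (-5)(1−p) = 13p − 5.
Setting these equal: −8p − 3 = 13p − 5 ⇒ −21p = -2 ⇒ p = 2/21, and the value is (-8)·(2/21) − 3 = -79/21.
For Player II: with q = P(Center), equating U's and D's payoffs gives −19q + 8 = 2q − 5 ⇒ q = 13/21.

8/21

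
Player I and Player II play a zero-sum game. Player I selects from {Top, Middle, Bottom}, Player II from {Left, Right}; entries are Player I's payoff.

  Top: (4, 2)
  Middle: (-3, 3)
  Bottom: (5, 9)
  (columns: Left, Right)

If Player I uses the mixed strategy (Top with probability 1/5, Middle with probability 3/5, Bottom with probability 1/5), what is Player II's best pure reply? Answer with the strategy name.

If Player II plays Left, Player I's expected payoff is (1/5)·4 + (3/5)·(-3) + (1/5)·5 = 0.
If Player II plays Right, Player I's expected payoff is (1/5)·2 + (3/5)·3 + (1/5)·9 = 4.
Player II minimizes Player I's payoff; the smallest is 0, so the best response is Left.

Left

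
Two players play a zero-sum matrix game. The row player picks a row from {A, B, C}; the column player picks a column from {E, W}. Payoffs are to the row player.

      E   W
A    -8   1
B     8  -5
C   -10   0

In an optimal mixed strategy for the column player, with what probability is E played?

3/11

Row minima: A → -8, B → -5, C → -10; maximin = -5.
Column maxima: E → 8, W → 1; minimax = 1.
-5 ≠ 1, so there is no saddle point; optimal play is mixed.
C is strictly dominated by A, so the row player never plays it.
On the remaining 2×2 (A, B vs E, W):
Let the row player play A with probability p. Expected payoff against E: (-8)p + 8(1−p) = −16p + 8; against W: 1p + (-5)(1−p) = 6p − 5.
Setting these equal: −16p + 8 = 6p − 5 ⇒ −22p = -13 ⇒ p = 13/22, and the value is (-16)·(13/22) + 8 = -16/11.
For the column player: with q = P(E), equating A's and B's payoffs gives −9q + 1 = 13q − 5 ⇒ q = 3/11.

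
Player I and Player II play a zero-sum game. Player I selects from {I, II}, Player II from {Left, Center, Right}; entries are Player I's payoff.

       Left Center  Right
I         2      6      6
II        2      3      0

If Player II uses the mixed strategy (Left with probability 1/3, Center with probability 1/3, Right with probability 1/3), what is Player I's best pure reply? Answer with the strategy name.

Expected payoff of I: (1/3)·2 + (1/3)·6 + (1/3)·6 = 14/3.
Expected payoff of II: (1/3)·2 + (1/3)·3 + (1/3)·0 = 5/3.
The largest is 14/3, so Player I's best response is I.

I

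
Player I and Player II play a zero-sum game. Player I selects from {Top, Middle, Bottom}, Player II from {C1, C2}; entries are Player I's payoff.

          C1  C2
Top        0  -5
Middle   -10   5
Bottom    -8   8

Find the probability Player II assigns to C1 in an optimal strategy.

Row minima: Top → -5, Middle → -10, Bottom → -8; maximin = -5.
Column maxima: C1 → 0, C2 → 8; minimax = 0.
-5 ≠ 0, so there is no saddle point; optimal play is mixed.
Middle is strictly dominated by Bottom, so Player I never plays it.
On the remaining 2×2 (Top, Bottom vs C1, C2):
Let Player I play Top with probability p. Expected payoff against C1: 0p + (-8)(1−p) = 8p − 8; against C2: (-5)p + 8(1−p) = −13p + 8.
Setting these equal: 8p − 8 = −13p + 8 ⇒ 21p = 16 ⇒ p = 16/21, and the value is (8)·(16/21) − 8 = -40/21.
For Player II: with q = P(C1), equating Top's and Bottom's payoffs gives 5q − 5 = −16q + 8 ⇒ q = 13/21.

13/21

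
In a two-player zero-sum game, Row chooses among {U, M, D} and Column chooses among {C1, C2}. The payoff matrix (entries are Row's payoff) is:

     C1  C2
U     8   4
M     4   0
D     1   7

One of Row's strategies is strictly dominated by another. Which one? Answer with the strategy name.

M

U gives a strictly higher payoff than M against every column: 8 > 4, 4 > 0.
So M is strictly dominated and Row never plays it.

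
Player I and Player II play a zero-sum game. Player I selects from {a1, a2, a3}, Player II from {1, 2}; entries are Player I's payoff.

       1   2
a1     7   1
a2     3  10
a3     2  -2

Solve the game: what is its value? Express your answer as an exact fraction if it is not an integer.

67/13

Row minima: a1 → 1, a2 → 3, a3 → -2; maximin = 3.
Column maxima: 1 → 7, 2 → 10; minimax = 7.
3 ≠ 7, so there is no saddle point; optimal play is mixed.
a3 is strictly dominated by a1, so Player I never plays it.
On the remaining 2×2 (a1, a2 vs 1, 2):
Let Player I play a1 with probability p. Expected payoff against 1: 7p + 3(1−p) = 4p + 3; against 2: 1p + 10(1−p) = −9p + 10.
Setting these equal: 4p + 3 = −9p + 10 ⇒ 13p = 7 ⇒ p = 7/13, and the value is (4)·(7/13) + 3 = 67/13.
For Player II: with q = P(1), equating a1's and a2's payoffs gives 6q + 1 = −7q + 10 ⇒ q = 9/13.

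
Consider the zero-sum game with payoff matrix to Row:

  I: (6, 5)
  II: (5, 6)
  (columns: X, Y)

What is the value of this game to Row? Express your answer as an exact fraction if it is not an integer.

Row minima: I → 5, II → 5; maximin = 5.
Column maxima: X → 6, Y → 6; minimax = 6.
5 ≠ 6, so there is no saddle point; optimal play is mixed.
Let Row play I with probability p. Expected payoff against X: 6p + 5(1−p) = p + 5; against Y: 5p + 6(1−p) = −p + 6.
Setting these equal: p + 5 = −p + 6 ⇒ 2p = 1 ⇒ p = 1/2, and the value is (1)·(1/2) + 5 = 11/2.
For Column: with q = P(X), equating I's and II's payoffs gives q + 5 = −q + 6 ⇒ q = 1/2.

11/2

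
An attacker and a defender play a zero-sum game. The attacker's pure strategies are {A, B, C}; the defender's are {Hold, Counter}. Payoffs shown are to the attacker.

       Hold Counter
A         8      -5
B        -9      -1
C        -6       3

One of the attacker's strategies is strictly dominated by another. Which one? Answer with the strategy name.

C gives a strictly higher payoff than B against every column: -6 > -9, 3 > -1.
So B is strictly dominated and the attacker never plays it.

B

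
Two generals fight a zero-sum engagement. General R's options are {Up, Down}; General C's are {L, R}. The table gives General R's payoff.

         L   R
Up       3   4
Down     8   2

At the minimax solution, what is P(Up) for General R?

6/7

Row minima: Up → 3, Down → 2; maximin = 3.
Column maxima: L → 8, R → 4; minimax = 4.
3 ≠ 4, so there is no saddle point; optimal play is mixed.
Let General R play Up with probability p. Expected payoff against L: 3p + 8(1−p) = −5p + 8; against R: 4p + 2(1−p) = 2p + 2.
Setting these equal: −5p + 8 = 2p + 2 ⇒ −7p = -6 ⇒ p = 6/7, and the value is (-5)·(6/7) + 8 = 26/7.
For General C: with q = P(L), equating Up's and Down's payoffs gives −q + 4 = 6q + 2 ⇒ q = 2/7.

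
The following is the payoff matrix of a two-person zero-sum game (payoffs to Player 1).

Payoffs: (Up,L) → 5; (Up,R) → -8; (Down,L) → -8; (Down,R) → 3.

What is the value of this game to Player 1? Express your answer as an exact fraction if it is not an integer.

Row minima: Up → -8, Down → -8; maximin = -8.
Column maxima: L → 5, R → 3; minimax = 3.
-8 ≠ 3, so there is no saddle point; optimal play is mixed.
Let Player 1 play Up with probability p. Expected payoff against L: 5p + (-8)(1−p) = 13p − 8; against R: (-8)p + 3(1−p) = −11p + 3.
Setting these equal: 13p − 8 = −11p + 3 ⇒ 24p = 11 ⇒ p = 11/24, and the value is (13)·(11/24) − 8 = -49/24.
For Player 2: with q = P(L), equating Up's and Down's payoffs gives 13q − 8 = −11q + 3 ⇒ q = 11/24.

-49/24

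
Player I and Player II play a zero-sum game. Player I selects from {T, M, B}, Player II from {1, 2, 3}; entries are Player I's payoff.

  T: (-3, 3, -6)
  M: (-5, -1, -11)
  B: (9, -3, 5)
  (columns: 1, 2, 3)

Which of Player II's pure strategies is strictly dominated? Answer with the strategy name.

3 holds Player I's payoff strictly below 1 in every row: -6 < -3, -11 < -5, 5 < 9.
So 1 is strictly dominated for Player II.

1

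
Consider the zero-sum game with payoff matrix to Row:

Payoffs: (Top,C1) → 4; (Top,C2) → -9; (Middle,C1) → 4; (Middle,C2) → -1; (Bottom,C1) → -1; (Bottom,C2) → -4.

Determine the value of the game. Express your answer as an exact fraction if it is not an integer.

-1

Row minima: Top → -9, Middle → -1, Bottom → -4; maximin = -1.
Column maxima: C1 → 4, C2 → -1; minimax = -1.
Since maximin = minimax = -1, there is a saddle point and the value is -1.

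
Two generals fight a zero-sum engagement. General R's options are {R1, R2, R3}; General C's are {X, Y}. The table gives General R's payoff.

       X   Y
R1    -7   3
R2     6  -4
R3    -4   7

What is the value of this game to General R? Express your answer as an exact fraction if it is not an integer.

Row minima: R1 → -7, R2 → -4, R3 → -4; maximin = -4.
Column maxima: X → 6, Y → 7; minimax = 6.
-4 ≠ 6, so there is no saddle point; optimal play is mixed.
R1 is strictly dominated by R3, so General R never plays it.
On the remaining 2×2 (R2, R3 vs X, Y):
Let General R play R2 with probability p. Expected payoff against X: 6p + (-4)(1−p) = 10p − 4; against Y: (-4)p + 7(1−p) = −11p + 7.
Setting these equal: 10p − 4 = −11p + 7 ⇒ 21p = 11 ⇒ p = 11/21, and the value is (10)·(11/21) − 4 = 26/21.
For General C: with q = P(X), equating R2's and R3's payoffs gives 10q − 4 = −11q + 7 ⇒ q = 11/21.

26/21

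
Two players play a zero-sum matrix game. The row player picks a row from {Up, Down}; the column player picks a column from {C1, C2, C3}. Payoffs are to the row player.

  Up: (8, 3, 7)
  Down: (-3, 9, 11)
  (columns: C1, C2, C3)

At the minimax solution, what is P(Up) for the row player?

Row minima: Up → 3, Down → -3; maximin = 3.
Column maxima: C1 → 8, C2 → 9, C3 → 11; minimax = 8.
3 ≠ 8, so there is no saddle point; optimal play is mixed.
C3 is strictly dominated by C2 (it gives the row player strictly more in every row), so the column player never plays it.
On the remaining 2×2 (Up, Down vs C1, C2):
Let the row player play Up with probability p. Expected payoff against C1: 8p + (-3)(1−p) = 11p − 3; against C2: 3p + 9(1−p) = −6p + 9.
Setting these equal: 11p − 3 = −6p + 9 ⇒ 17p = 12 ⇒ p = 12/17, and the value is (11)·(12/17) − 3 = 81/17.
For the column player: with q = P(C1), equating Up's and Down's payoffs gives 5q + 3 = −12q + 9 ⇒ q = 6/17.

12/17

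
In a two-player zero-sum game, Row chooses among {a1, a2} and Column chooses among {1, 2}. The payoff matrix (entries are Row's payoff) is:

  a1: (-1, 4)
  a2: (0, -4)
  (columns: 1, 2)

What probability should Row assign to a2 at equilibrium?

5/9

Row minima: a1 → -1, a2 → -4; maximin = -1.
Column maxima: 1 → 0, 2 → 4; minimax = 0.
-1 ≠ 0, so there is no saddle point; optimal play is mixed.
Let Row play a1 with probability p. Expected payoff against 1: (-1)p + 0(1−p) = −p; against 2: 4p + (-4)(1−p) = 8p − 4.
Setting these equal: −p = 8p − 4 ⇒ −9p = -4 ⇒ p = 4/9, and the value is (-1)·(4/9) = -4/9.
For Column: with q = P(1), equating a1's and a2's payoffs gives −5q + 4 = 4q − 4 ⇒ q = 8/9.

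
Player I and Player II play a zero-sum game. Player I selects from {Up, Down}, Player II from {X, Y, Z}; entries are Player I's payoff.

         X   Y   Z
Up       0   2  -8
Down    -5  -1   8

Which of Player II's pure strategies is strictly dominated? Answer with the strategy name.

Y

X holds Player I's payoff strictly below Y in every row: 0 < 2, -5 < -1.
So Y is strictly dominated for Player II.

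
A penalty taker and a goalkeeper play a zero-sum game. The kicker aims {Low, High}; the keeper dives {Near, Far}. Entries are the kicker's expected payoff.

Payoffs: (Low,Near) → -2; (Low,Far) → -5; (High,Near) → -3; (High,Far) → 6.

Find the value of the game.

-9/4

Row minima: Low → -5, High → -3; maximin = -3.
Column maxima: Near → -2, Far → 6; minimax = -2.
-3 ≠ -2, so there is no saddle point; optimal play is mixed.
Let the kicker play Low with probability p. Expected payoff against Near: (-2)p + (-3)(1−p) = p − 3; against Far: (-5)p + 6(1−p) = −11p + 6.
Setting these equal: p − 3 = −11p + 6 ⇒ 12p = 9 ⇒ p = 3/4, and the value is (1)·(3/4) − 3 = -9/4.
For the keeper: with q = P(Near), equating Low's and High's payoffs gives 3q − 5 = −9q + 6 ⇒ q = 11/12.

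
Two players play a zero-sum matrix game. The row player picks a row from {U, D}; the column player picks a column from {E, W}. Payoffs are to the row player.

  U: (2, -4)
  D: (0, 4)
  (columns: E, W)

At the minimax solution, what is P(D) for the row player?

Row minima: U → -4, D → 0; maximin = 0.
Column maxima: E → 2, W → 4; minimax = 2.
0 ≠ 2, so there is no saddle point; optimal play is mixed.
Let the row player play U with probability p. Expected payoff against E: 2p + 0(1−p) = 2p; against W: (-4)p + 4(1−p) = −8p + 4.
Setting these equal: 2p = −8p + 4 ⇒ 10p = 4 ⇒ p = 2/5, and the value is (2)·(2/5) = 4/5.
For the column player: with q = P(E), equating U's and D's payoffs gives 6q − 4 = −4q + 4 ⇒ q = 4/5.

3/5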